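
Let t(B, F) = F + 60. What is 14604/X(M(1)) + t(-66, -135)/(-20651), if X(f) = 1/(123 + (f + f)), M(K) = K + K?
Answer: 38301574983/20651 ≈ 1.8547e+6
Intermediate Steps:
t(B, F) = 60 + F
M(K) = 2*K
X(f) = 1/(123 + 2*f)
14604/X(M(1)) + t(-66, -135)/(-20651) = 14604/(1/(123 + 2*(2*1))) + (60 - 135)/(-20651) = 14604/(1/(123 + 2*2)) - 75*(-1/20651) = 14604/(1/(123 + 4)) + 75/20651 = 14604/(1/127) + 75/20651 = 14604*127 + 75/20651 = 1854708 + 75/20651 = 38301574983/20651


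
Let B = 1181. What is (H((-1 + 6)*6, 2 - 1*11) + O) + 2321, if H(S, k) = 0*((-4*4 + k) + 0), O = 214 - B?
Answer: 1354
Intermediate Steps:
O = -967 (O = 214 - 1*1181 = 214 - 1181 = -967)
H(S, k) = 0 (H(S, k) = 0*((-16 + k) + 0) = 0*(-16 + k) = 0)
(H((-1 + 6)*6, 2 - 1*11) + O) + 2321 = (0 - 967) + 2321 = -967 + 2321 = 1354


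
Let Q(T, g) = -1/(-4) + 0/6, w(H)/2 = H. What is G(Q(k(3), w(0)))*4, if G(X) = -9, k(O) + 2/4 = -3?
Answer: -36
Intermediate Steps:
k(O) = -7/2 (k(O) = -1/2 - 3 = -7/2)
w(H) = 2*H
Q(T, g) = 1/4 (Q(T, g) = -1*(-1/4) + 0*(1/6) = 1/4 + 0 = 1/4)
G(Q(k(3), w(0)))*4 = -9*4 = -36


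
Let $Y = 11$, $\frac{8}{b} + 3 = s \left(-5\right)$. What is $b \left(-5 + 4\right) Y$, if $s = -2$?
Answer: $- \frac{88}{7} \approx -12.571$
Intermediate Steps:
$b = \frac{8}{7}$ ($b = \frac{8}{-3 - -10} = \frac{8}{-3 + 10} = \frac{8}{7} \approx 1.1429$)
$b \left(-5 + 4\right) Y = \frac{8 \left(-5 + 4\right)}{7} \cdot 11 = \frac{8}{7} \left(-1\right) 11 = \left(- \frac{8}{7}\right) 11 = - \frac{88}{7}$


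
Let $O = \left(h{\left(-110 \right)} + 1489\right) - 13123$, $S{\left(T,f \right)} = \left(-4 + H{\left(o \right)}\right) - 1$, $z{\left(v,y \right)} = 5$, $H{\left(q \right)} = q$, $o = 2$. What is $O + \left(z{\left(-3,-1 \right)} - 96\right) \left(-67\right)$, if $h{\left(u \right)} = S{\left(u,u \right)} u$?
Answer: $-5207$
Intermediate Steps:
$S{\left(T,f \right)} = -3$ ($S{\left(T,f \right)} = \left(-4 + 2\right) - 1 = -2 - 1 = -3$)
$h{\left(u \right)} = - 3 u$
$O = -11304$ ($O = \left(\left(-3\right) \left(-110\right) + 1489\right) - 13123 = \left(330 + 1489\right) - 13123 = 1819 - 13123 = -11304$)
$O + \left(z{\left(-3,-1 \right)} - 96\right) \left(-67\right) = -11304 + \left(5 - 96\right) \left(-67\right) = -11304 - -6097 = -11304 + 6097 = -5207$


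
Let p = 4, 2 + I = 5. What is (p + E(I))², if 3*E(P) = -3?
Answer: 9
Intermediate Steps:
I = 3 (I = -2 + 5 = 3)
E(P) = -1 (E(P) = (⅓)*(-3) = -1)
(p + E(I))² = (4 - 1)² = 3² = 9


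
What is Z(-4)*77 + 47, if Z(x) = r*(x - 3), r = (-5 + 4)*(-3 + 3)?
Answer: 47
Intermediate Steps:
r = 0 (r = -1*0 = 0)
Z(x) = 0 (Z(x) = 0*(x - 3) = 0*(-3 + x) = 0)
Z(-4)*77 + 47 = 0*77 + 47 = 0 + 47 = 47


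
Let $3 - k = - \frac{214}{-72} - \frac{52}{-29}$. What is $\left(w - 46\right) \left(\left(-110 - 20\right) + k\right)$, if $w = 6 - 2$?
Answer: $\frac{962941}{174} \approx 5534.1$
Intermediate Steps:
$k = - \frac{1843}{1044}$ ($k = 3 - \left(- \frac{214}{-72} - \frac{52}{-29}\right) = 3 - \left(\left(-214\right) \left(- \frac{1}{72}\right) - - \frac{52}{29}\right) = 3 - \left(\frac{107}{36} + \frac{52}{29}\right) = 3 - \frac{4975}{1044} = - \frac{1843}{1044} \approx -1.7653$)
$w = 4$ ($w = 6 - 2 = 4$)
$\left(w - 46\right) \left(\left(-110 - 20\right) + k\right) = \left(4 - 46\right) \left(\left(-110 - 20\right) - \frac{1843}{1044}\right) = - 42 \left(-130 - \frac{1843}{1044}\right) = \left(-42\right) \left(- \frac{137563}{1044}\right) = \frac{962941}{174}$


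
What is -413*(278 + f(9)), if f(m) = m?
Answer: -118531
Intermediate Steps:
-413*(278 + f(9)) = -413*(278 + 9) = -413*287 = -118531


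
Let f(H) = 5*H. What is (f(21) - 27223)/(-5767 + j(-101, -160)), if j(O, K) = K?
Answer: 27118/5927 ≈ 4.5753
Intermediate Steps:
(f(21) - 27223)/(-5767 + j(-101, -160)) = (5*21 - 27223)/(-5767 - 160) = (105 - 27223)/(-5927) = -27118*(-1/5927) = 27118/5927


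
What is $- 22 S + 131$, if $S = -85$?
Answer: $2001$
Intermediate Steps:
$- 22 S + 131 = \left(-22\right) \left(-85\right) + 131 = 1870 + 131 = 2001$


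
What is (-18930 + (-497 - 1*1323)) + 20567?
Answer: -183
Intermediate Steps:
(-18930 + (-497 - 1*1323)) + 20567 = (-18930 + (-497 - 1323)) + 20567 = (-18930 - 1820) + 20567 = -20750 + 20567 = -183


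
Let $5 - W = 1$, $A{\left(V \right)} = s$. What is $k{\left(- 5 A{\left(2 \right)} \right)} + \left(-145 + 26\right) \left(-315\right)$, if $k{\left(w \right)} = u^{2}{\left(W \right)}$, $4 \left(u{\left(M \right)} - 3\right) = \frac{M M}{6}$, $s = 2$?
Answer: $\frac{337486}{9} \approx 37498.0$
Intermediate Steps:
$A{\left(V \right)} = 2$
$W = 4$ ($W = 5 - 1 = 4$)
$u{\left(M \right)} = 3 + \frac{M^{2}}{24}$ ($u{\left(M \right)} = 3 + \frac{M M \frac{1}{6}}{4} = 3 + \frac{M^{2} \cdot \frac{1}{6}}{4} = 3 + \frac{\frac{1}{6} M^{2}}{4} = 3 + \frac{M^{2}}{24}$)
$k{\left(w \right)} = \frac{121}{9}$ ($k{\left(w \right)} = \left(3 + \frac{4^{2}}{24}\right)^{2} = \left(3 + \frac{1}{24} \cdot 16\right)^{2} = \left(3 + \frac{2}{3}\right)^{2} = \left(\frac{11}{3}\right)^{2} = \frac{121}{9}$)
$k{\left(- 5 A{\left(2 \right)} \right)} + \left(-145 + 26\right) \left(-315\right) = \frac{121}{9} + \left(-145 + 26\right) \left(-315\right) = \frac{121}{9} - -37485 = \frac{121}{9} + 37485 = \frac{337486}{9}$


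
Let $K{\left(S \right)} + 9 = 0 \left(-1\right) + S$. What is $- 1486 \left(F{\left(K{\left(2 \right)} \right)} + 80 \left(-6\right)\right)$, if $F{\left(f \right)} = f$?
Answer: $723682$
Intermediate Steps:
$K{\left(S \right)} = -9 + S$ ($K{\left(S \right)} = -9 + \left(0 \left(-1\right) + S\right) = -9 + \left(0 + S\right) = -9 + S$)
$- 1486 \left(F{\left(K{\left(2 \right)} \right)} + 80 \left(-6\right)\right) = - 1486 \left(\left(-9 + 2\right) + 80 \left(-6\right)\right) = - 1486 \left(-7 - 480\right) = \left(-1486\right) \left(-487\right) = 723682$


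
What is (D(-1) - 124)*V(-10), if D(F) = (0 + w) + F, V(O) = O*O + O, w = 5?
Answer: -10800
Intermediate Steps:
V(O) = O + O² (V(O) = O² + O = O + O²)
D(F) = 5 + F (D(F) = (0 + 5) + F = 5 + F)
(D(-1) - 124)*V(-10) = ((5 - 1) - 124)*(-10*(1 - 10)) = (4 - 124)*(-10*(-9)) = -120*90 = -10800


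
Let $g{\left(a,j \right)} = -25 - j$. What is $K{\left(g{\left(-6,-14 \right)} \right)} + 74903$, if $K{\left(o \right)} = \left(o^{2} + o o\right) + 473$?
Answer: $75618$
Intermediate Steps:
$K{\left(o \right)} = 473 + 2 o^{2}$ ($K{\left(o \right)} = \left(o^{2} + o^{2}\right) + 473 = 2 o^{2} + 473 = 473 + 2 o^{2}$)
$K{\left(g{\left(-6,-14 \right)} \right)} + 74903 = \left(473 + 2 \left(-25 - -14\right)^{2}\right) + 74903 = \left(473 + 2 \left(-25 + 14\right)^{2}\right) + 74903 = \left(473 + 2 \left(-11\right)^{2}\right) + 74903 = \left(473 + 2 \cdot 121\right) + 74903 = \left(473 + 242\right) + 74903 = 715 + 74903 = 75618$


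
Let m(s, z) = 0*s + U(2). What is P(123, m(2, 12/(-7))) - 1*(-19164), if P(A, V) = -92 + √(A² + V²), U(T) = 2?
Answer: 19072 + √15133 ≈ 19195.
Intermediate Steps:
m(s, z) = 2 (m(s, z) = 0*s + 2 = 0 + 2 = 2)
P(123, m(2, 12/(-7))) - 1*(-19164) = (-92 + √(123² + 2²)) - 1*(-19164) = (-92 + √(15129 + 4)) + 19164 = (-92 + √15133) + 19164 = 19072 + √15133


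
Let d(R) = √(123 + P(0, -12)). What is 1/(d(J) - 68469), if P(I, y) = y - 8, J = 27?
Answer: -68469/4688003858 - √103/4688003858 ≈ -1.4607e-5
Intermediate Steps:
P(I, y) = -8 + y
d(R) = √103 (d(R) = √(123 + (-8 - 12)) = √(123 - 20) = √103)
1/(d(J) - 68469) = 1/(√103 - 68469) = 1/(-68469 + √103)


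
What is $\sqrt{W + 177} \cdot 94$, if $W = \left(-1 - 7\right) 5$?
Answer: $94 \sqrt{137} \approx 1100.2$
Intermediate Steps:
$W = -40$ ($W = \left(-8\right) 5 = -40$)
$\sqrt{W + 177} \cdot 94 = \sqrt{-40 + 177} \cdot 94 = \sqrt{137} \cdot 94 = 94 \sqrt{137}$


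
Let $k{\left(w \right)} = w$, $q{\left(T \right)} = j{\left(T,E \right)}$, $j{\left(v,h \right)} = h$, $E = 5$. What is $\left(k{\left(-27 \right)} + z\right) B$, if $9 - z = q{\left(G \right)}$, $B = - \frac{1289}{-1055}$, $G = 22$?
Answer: $- \frac{29647}{1055} \approx -28.101$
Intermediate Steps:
$q{\left(T \right)} = 5$
$B = \frac{1289}{1055}$ ($B = \left(-1289\right) \left(- \frac{1}{1055}\right) = \frac{1289}{1055} \approx 1.2218$)
$z = 4$ ($z = 9 - 5 = 4$)
$\left(k{\left(-27 \right)} + z\right) B = \left(-27 + 4\right) \frac{1289}{1055} = \left(-23\right) \frac{1289}{1055} = - \frac{29647}{1055}$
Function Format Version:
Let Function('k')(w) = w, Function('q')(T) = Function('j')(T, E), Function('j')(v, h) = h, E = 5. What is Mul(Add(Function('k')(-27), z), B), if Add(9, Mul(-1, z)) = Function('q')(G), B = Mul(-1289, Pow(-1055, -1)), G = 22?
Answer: Rational(-29647, 1055) ≈ -28.101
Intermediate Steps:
Function('q')(T) = 5
B = Rational(1289, 1055) (B = Mul(-1289, Rational(-1, 1055)) = Rational(1289, 1055) ≈ 1.2218)
z = 4 (z = Add(9, Mul(-1, 5)) = Add(9, -5) = 4)
Mul(Add(Function('k')(-27), z), B) = Mul(Add(-27, 4), Rational(1289, 1055)) = Mul(-23, Rational(1289, 1055)) = Rational(-29647, 1055)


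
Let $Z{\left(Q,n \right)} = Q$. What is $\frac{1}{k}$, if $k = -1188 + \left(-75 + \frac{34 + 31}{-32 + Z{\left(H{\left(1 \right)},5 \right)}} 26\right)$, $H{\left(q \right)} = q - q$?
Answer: $- \frac{16}{21053} \approx -0.00075999$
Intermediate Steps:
$H{\left(q \right)} = 0$
$k = - \frac{21053}{16}$ ($k = -1188 - \left(75 - \frac{34 + 31}{-32 + 0} \cdot 26\right) = -1188 - \left(75 - \frac{65}{-32} \cdot 26\right) = -1188 - \left(75 - 65 \left(- \frac{1}{32}\right) 26\right) = -1188 - \frac{2045}{16} = - \frac{21053}{16} \approx -1315.8$)
$\frac{1}{k} = \frac{1}{- \frac{21053}{16}} = - \frac{16}{21053}$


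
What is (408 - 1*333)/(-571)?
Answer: -75/571 ≈ -0.13135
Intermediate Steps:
(408 - 1*333)/(-571) = (408 - 333)*(-1/571) = 75*(-1/571) = -75/571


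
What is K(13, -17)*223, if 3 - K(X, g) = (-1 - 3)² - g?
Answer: -6690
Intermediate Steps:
K(X, g) = -13 + g (K(X, g) = 3 - ((-1 - 3)² - g) = 3 - ((-4)² - g) = 3 - (16 - g) = 3 + (-16 + g) = -13 + g)
K(13, -17)*223 = (-13 - 17)*223 = -30*223 = -6690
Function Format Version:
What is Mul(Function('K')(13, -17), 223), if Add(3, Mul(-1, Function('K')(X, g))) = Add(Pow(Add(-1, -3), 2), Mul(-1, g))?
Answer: -6690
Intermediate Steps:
Function('K')(X, g) = Add(-13, g) (Function('K')(X, g) = Add(3, Mul(-1, Add(Pow(Add(-1, -3), 2), Mul(-1, g)))) = Add(3, Mul(-1, Add(Pow(-4, 2), Mul(-1, g)))) = Add(3, Mul(-1, Add(16, Mul(-1, g)))) = Add(3, Add(-16, g)) = Add(-13, g))
Mul(Function('K')(13, -17), 223) = Mul(Add(-13, -17), 223) = Mul(-30, 223) = -6690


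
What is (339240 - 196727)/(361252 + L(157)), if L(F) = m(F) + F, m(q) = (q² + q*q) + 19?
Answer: 142513/410726 ≈ 0.34698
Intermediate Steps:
m(q) = 19 + 2*q² (m(q) = (q² + q²) + 19 = 2*q² + 19 = 19 + 2*q²)
L(F) = 19 + F + 2*F² (L(F) = (19 + 2*F²) + F = 19 + F + 2*F²)
(339240 - 196727)/(361252 + L(157)) = (339240 - 196727)/(361252 + (19 + 157 + 2*157²)) = 142513/(361252 + (19 + 157 + 2*24649)) = 142513/(361252 + (19 + 157 + 49298)) = 142513/(361252 + 49474) = 142513/410726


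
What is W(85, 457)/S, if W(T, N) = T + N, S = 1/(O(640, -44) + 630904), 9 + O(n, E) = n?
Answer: 342291970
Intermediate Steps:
O(n, E) = -9 + n
S = 1/631535 (S = 1/((-9 + 640) + 630904) = 1/(631 + 630904) = 1/631535 ≈ 1.5834e-6)
W(T, N) = N + T
W(85, 457)/S = (457 + 85)/(1/631535) = 542*631535 = 342291970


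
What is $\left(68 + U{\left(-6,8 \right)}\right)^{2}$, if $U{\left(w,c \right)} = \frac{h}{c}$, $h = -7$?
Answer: $\frac{288369}{64} \approx 4505.8$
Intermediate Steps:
$U{\left(w,c \right)} = - \frac{7}{c}$
$\left(68 + U{\left(-6,8 \right)}\right)^{2} = \left(68 - \frac{7}{8}\right)^{2} = \left(\frac{537}{8}\right)^{2} = \frac{288369}{64}$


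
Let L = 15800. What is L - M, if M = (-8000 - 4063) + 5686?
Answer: 22177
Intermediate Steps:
M = -6377 (M = -12063 + 5686 = -6377)
L - M = 15800 - 1*(-6377) = 15800 + 6377 = 22177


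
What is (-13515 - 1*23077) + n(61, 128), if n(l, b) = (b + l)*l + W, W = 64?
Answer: -24999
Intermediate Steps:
n(l, b) = 64 + l*(b + l) (n(l, b) = (b + l)*l + 64 = l*(b + l) + 64 = 64 + l*(b + l))
(-13515 - 1*23077) + n(61, 128) = (-13515 - 1*23077) + (64 + 61² + 128*61) = (-13515 - 23077) + (64 + 3721 + 7808) = -36592 + 11593 = -24999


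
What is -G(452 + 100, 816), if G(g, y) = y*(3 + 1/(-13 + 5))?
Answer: -2346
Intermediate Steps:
G(g, y) = 23*y/8 (G(g, y) = y*(3 + 1/(-8)) = y*(3 - 1/8) = y*(23/8) = 23*y/8)
-G(452 + 100, 816) = -23*816/8 = -1*2346 = -2346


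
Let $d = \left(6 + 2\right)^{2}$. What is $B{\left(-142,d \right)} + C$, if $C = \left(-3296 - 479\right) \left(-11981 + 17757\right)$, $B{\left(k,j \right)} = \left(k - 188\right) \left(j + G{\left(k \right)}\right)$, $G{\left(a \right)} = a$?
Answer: $-21778660$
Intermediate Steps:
$d = 64$ ($d = 8^{2} = 64$)
$B{\left(k,j \right)} = \left(-188 + k\right) \left(j + k\right)$ ($B{\left(k,j \right)} = \left(k - 188\right) \left(j + k\right) = \left(-188 + k\right) \left(j + k\right)$)
$C = -21804400$ ($C = \left(-3775\right) 5776 = -21804400$)
$B{\left(-142,d \right)} + C = \left(\left(-142\right)^{2} - 12032 - -26696 + 64 \left(-142\right)\right) - 21804400 = \left(20164 - 12032 + 26696 - 9088\right) - 21804400 = 25740 - 21804400 = -21778660$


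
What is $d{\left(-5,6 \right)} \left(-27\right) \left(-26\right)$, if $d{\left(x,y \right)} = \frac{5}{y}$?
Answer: $585$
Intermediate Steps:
$d{\left(-5,6 \right)} \left(-27\right) \left(-26\right) = \frac{5}{6} \left(-27\right) \left(-26\right) = \left(- \frac{45}{2}\right) \left(-26\right) = 585$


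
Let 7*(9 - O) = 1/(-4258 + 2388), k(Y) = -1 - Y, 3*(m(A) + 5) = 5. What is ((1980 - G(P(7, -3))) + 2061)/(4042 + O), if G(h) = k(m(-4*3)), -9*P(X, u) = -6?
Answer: 158598440/159082773 ≈ 0.99696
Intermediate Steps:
m(A) = -10/3 (m(A) = -5 + (⅓)*5 = -5 + 5/3 = -10/3)
P(X, u) = ⅔ (P(X, u) = -⅑*(-6) = ⅔)
G(h) = 7/3 (G(h) = -1 - 1*(-10/3) = -1 + 10/3 = 7/3)
O = 117811/13090 (O = 9 - 1/(7*(-4258 + 2388)) = 9 - ⅐/(-1870) = 9 - ⅐*(-1/1870) = 9 + 1/13090 = 117811/13090 ≈ 9.0001)
((1980 - G(P(7, -3))) + 2061)/(4042 + O) = ((1980 - 1*7/3) + 2061)/(4042 + 117811/13090) = ((1980 - 7/3) + 2061)/(53027591/13090) = (5933/3 + 2061)*(13090/53027591) = (12116/3)*(13090/53027591) = 158598440/159082773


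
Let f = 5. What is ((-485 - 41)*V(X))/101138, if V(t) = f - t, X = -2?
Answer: -1841/50569 ≈ -0.036406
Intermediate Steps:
V(t) = 5 - t
((-485 - 41)*V(X))/101138 = ((-485 - 41)*(5 - 1*(-2)))/101138 = -526*(5 + 2)*(1/101138) = -526*7*(1/101138) = -3682*1/101138 = -1841/50569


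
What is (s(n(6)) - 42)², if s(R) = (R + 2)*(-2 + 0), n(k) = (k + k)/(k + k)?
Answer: 2304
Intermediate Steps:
n(k) = 1 (n(k) = (2*k)/((2*k)) = (2*k)*(1/(2*k)) = 1)
s(R) = -4 - 2*R (s(R) = (2 + R)*(-2) = -4 - 2*R)
(s(n(6)) - 42)² = ((-4 - 2*1) - 42)² = ((-4 - 2) - 42)² = (-6 - 42)² = (-48)² = 2304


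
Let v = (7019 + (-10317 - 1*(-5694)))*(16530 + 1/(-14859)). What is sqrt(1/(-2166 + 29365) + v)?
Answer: sqrt(718790279860437711600115)/134716647 ≈ 6293.3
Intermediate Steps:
v = 588503768524/14859 (v = (7019 + (-10317 + 5694))*(16530 - 1/14859) = (7019 - 4623)*(245619269/14859) = 2396*(245619269/14859) = 588503768524/14859 ≈ 3.9606e+7)
sqrt(1/(-2166 + 29365) + v) = sqrt(1/(-2166 + 29365) + 588503768524/14859) = sqrt(1/27199 + 588503768524/14859) = sqrt(16006714000099135/404149941) = sqrt(718790279860437711600115)/134716647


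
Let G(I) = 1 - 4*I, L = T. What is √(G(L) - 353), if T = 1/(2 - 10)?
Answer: I*√1406/2 ≈ 18.748*I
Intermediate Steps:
T = -⅛ (T = 1/(-8) = -⅛ ≈ -0.12500)
L = -⅛ ≈ -0.12500
√(G(L) - 353) = √((1 - 4*(-⅛)) - 353) = √((1 + ½) - 353) = √(3/2 - 353) = √(-703/2) = I*√1406/2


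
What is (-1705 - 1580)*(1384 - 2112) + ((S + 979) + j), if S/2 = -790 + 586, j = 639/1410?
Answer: 1124264183/470 ≈ 2.3921e+6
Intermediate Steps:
j = 213/470 (j = 639*(1/1410) = 213/470 ≈ 0.45319)
S = -408 (S = 2*(-790 + 586) = 2*(-204) = -408)
(-1705 - 1580)*(1384 - 2112) + ((S + 979) + j) = (-1705 - 1580)*(1384 - 2112) + ((-408 + 979) + 213/470) = -3285*(-728) + (571 + 213/470) = 2391480 + 268583/470 = 1124264183/470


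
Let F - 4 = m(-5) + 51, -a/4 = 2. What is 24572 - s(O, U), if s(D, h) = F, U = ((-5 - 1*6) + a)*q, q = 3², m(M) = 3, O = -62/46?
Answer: 24514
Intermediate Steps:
O = -31/23 (O = -62*1/46 = -31/23 ≈ -1.3478)
q = 9
a = -8 (a = -4*2 = -8)
U = -171 (U = ((-5 - 1*6) - 8)*9 = ((-5 - 6) - 8)*9 = (-11 - 8)*9 = -19*9 = -171)
F = 58 (F = 4 + (3 + 51) = 4 + 54 = 58)
s(D, h) = 58
24572 - s(O, U) = 24572 - 1*58 = 24572 - 58 = 24514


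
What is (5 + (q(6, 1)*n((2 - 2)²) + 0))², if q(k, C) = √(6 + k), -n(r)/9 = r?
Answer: 25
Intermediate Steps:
n(r) = -9*r
(5 + (q(6, 1)*n((2 - 2)²) + 0))² = (5 + (√(6 + 6)*(-9*(2 - 2)²) + 0))² = (5 + (√12*(-9*0²) + 0))² = (5 + ((2*√3)*(-9*0) + 0))² = (5 + ((2*√3)*0 + 0))² = (5 + (0 + 0))² = (5 + 0)² = 5² = 25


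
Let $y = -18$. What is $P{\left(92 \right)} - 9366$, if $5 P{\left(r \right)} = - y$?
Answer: $- \frac{46812}{5} \approx -9362.4$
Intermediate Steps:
$P{\left(r \right)} = \frac{18}{5}$ ($P{\left(r \right)} = \frac{\left(-1\right) \left(-18\right)}{5} = \frac{1}{5} \cdot 18 = \frac{18}{5}$)
$P{\left(92 \right)} - 9366 = \frac{18}{5} - 9366 = - \frac{46812}{5}$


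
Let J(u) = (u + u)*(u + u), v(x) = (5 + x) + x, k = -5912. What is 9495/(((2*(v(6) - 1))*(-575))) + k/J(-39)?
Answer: -8327419/5597280 ≈ -1.4878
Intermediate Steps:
v(x) = 5 + 2*x
J(u) = 4*u² (J(u) = (2*u)*(2*u) = 4*u²)
9495/(((2*(v(6) - 1))*(-575))) + k/J(-39) = 9495/(((2*((5 + 2*6) - 1))*(-575))) - 5912/(4*(-39)²) = 9495/(((2*((5 + 12) - 1))*(-575))) - 5912/(4*1521) = 9495/(((2*(17 - 1))*(-575))) - 5912/6084 = 9495/(((2*16)*(-575))) - 5912*1/6084 = 9495/((32*(-575))) - 1478/1521 = 9495/(-18400) - 1478/1521 = 9495*(-1/18400) - 1478/1521 = -1899/3680 - 1478/1521 = -8327419/5597280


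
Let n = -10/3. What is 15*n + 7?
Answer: -43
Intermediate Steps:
n = -10/3 (n = -10*⅓ = -10/3 ≈ -3.3333)
15*n + 7 = 15*(-10/3) + 7 = -50 + 7 = -43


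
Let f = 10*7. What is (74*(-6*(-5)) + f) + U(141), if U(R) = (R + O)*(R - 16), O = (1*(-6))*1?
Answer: 19165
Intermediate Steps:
O = -6 (O = -6*1 = -6)
U(R) = (-16 + R)*(-6 + R) (U(R) = (R - 6)*(R - 16) = (-6 + R)*(-16 + R) = (-16 + R)*(-6 + R))
f = 70
(74*(-6*(-5)) + f) + U(141) = (74*(-6*(-5)) + 70) + (96 + 141**2 - 22*141) = (74*30 + 70) + (96 + 19881 - 3102) = (2220 + 70) + 16875 = 2290 + 16875 = 19165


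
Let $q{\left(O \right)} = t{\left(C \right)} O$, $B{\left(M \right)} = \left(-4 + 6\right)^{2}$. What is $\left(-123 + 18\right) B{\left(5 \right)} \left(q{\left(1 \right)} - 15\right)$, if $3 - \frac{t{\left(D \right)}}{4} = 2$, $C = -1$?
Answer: $4620$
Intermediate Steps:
$t{\left(D \right)} = 4$ ($t{\left(D \right)} = 12 - 8 = 4$)
$B{\left(M \right)} = 4$ ($B{\left(M \right)} = 2^{2} = 4$)
$q{\left(O \right)} = 4 O$
$\left(-123 + 18\right) B{\left(5 \right)} \left(q{\left(1 \right)} - 15\right) = \left(-123 + 18\right) 4 \left(4 \cdot 1 - 15\right) = - 105 \cdot 4 \left(4 - 15\right) = - 105 \cdot 4 \left(-11\right) = \left(-105\right) \left(-44\right) = 4620$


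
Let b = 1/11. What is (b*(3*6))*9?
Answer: 162/11 ≈ 14.727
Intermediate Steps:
b = 1/11 ≈ 0.090909
(b*(3*6))*9 = ((3*6)/11)*9 = ((1/11)*18)*9 = (18/11)*9 = 162/11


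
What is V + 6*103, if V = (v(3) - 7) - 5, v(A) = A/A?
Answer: 607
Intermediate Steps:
v(A) = 1
V = -11 (V = (1 - 7) - 5 = -6 - 5 = -11)
V + 6*103 = -11 + 6*103 = -11 + 618 = 607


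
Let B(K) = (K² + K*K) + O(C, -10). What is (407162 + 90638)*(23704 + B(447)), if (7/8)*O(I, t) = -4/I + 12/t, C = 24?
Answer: 4425307195760/21 ≈ 2.1073e+11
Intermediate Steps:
O(I, t) = -32/(7*I) + 96/(7*t) (O(I, t) = 8*(-4/I + 12/t)/7 = -32/(7*I) + 96/(7*t))
B(K) = -164/105 + 2*K² (B(K) = (K² + K*K) + (-32/7/24 + (96/7)/(-10)) = (K² + K²) + (-32/7*1/24 + (96/7)*(-⅒)) = 2*K² + (-4/21 - 48/35) = 2*K² - 164/105 = -164/105 + 2*K²)
(407162 + 90638)*(23704 + B(447)) = (407162 + 90638)*(23704 + (-164/105 + 2*447²)) = 497800*(23704 + (-164/105 + 2*199809)) = 497800*(23704 + (-164/105 + 399618)) = 497800*(23704 + 41959726/105) = 497800*(44448646/105) = 4425307195760/21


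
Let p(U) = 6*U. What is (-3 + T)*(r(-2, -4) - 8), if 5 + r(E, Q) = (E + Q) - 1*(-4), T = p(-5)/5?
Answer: 135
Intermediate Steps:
T = -6 (T = (6*(-5))/5 = -30*1/5 = -6)
r(E, Q) = -1 + E + Q (r(E, Q) = -5 + ((E + Q) - 1*(-4)) = -5 + ((E + Q) + 4) = -5 + (4 + E + Q) = -1 + E + Q)
(-3 + T)*(r(-2, -4) - 8) = (-3 - 6)*((-1 - 2 - 4) - 8) = -9*(-7 - 8) = -9*(-15) = 135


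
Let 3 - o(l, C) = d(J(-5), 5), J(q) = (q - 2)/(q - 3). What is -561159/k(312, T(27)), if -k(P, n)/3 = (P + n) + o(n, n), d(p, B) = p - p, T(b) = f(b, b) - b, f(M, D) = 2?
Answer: 187053/290 ≈ 645.01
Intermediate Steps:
J(q) = (-2 + q)/(-3 + q)
T(b) = 2 - b
d(p, B) = 0
o(l, C) = 3 (o(l, C) = 3 - 1*0 = 3 + 0 = 3)
k(P, n) = -9 - 3*P - 3*n (k(P, n) = -3*((P + n) + 3) = -3*(3 + P + n) = -9 - 3*P - 3*n)
-561159/k(312, T(27)) = -561159/(-9 - 3*312 - 3*(2 - 1*27)) = -561159/(-9 - 936 - 3*(2 - 27)) = -561159/(-9 - 936 - 3*(-25)) = -561159/(-9 - 936 + 75) = -561159/(-870) = -561159*(-1/870) = 187053/290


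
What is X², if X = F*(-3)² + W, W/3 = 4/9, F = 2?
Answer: 3364/9 ≈ 373.78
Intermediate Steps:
W = 4/3 (W = 3*(4/9) = 4/3 ≈ 1.3333)
X = 58/3 (X = 2*(-3)² + 4/3 = 2*9 + 4/3 = 18 + 4/3 = 58/3 ≈ 19.333)
X² = (58/3)² = 3364/9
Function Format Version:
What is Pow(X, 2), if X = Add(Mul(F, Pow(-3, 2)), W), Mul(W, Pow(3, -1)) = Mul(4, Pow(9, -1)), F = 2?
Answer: Rational(3364, 9) ≈ 373.78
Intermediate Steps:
W = Rational(4, 3) (W = Mul(3, Mul(4, Pow(9, -1))) = Mul(3, Mul(4, Rational(1, 9))) = Mul(3, Rational(4, 9)) = Rational(4, 3) ≈ 1.3333)
X = Rational(58, 3) (X = Add(Mul(2, Pow(-3, 2)), Rational(4, 3)) = Add(Mul(2, 9), Rational(4, 3)) = Add(18, Rational(4, 3)) = Rational(58, 3) ≈ 19.333)
Pow(X, 2) = Pow(Rational(58, 3), 2) = Rational(3364, 9)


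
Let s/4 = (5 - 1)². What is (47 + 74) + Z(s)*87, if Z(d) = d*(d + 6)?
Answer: 389881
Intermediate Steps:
s = 64 (s = 4*(5 - 1)² = 4*4² = 4*16 = 64)
Z(d) = d*(6 + d)
(47 + 74) + Z(s)*87 = (47 + 74) + (64*(6 + 64))*87 = 121 + (64*70)*87 = 121 + 4480*87 = 121 + 389760 = 389881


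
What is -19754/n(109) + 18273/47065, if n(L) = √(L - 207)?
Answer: 18273/47065 + 1411*I*√2 ≈ 0.38825 + 1995.5*I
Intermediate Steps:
n(L) = √(-207 + L)
-19754/n(109) + 18273/47065 = -19754/√(-207 + 109) + 18273/47065 = -19754*(-I*√2/14) + 18273*(1/47065) = -19754*(-I*√2/14) + 18273/47065 = -(-1411)*I*√2 + 18273/47065 = 1411*I*√2 + 18273/47065 = 18273/47065 + 1411*I*√2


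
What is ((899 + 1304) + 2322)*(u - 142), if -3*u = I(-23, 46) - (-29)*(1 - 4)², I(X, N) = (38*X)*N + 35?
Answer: 178656050/3 ≈ 5.9552e+7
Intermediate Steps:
I(X, N) = 35 + 38*N*X (I(X, N) = 38*N*X + 35 = 35 + 38*N*X)
u = 39908/3 (u = -((35 + 38*46*(-23)) - (-29)*(1 - 4)²)/3 = -((35 - 40204) - (-29)*(-3)²)/3 = -(-40169 - (-29)*9)/3 = -(-40169 - 1*(-261))/3 = -(-40169 + 261)/3 = -⅓*(-39908) = 39908/3 ≈ 13303.)
((899 + 1304) + 2322)*(u - 142) = ((899 + 1304) + 2322)*(39908/3 - 142) = (2203 + 2322)*(39482/3) = 4525*(39482/3) = 178656050/3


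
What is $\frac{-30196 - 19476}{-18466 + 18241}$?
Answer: $\frac{49672}{225} \approx 220.76$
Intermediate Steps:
$\frac{-30196 - 19476}{-18466 + 18241} = - \frac{49672}{-225} = \left(-49672\right) \left(- \frac{1}{225}\right) = \frac{49672}{225}$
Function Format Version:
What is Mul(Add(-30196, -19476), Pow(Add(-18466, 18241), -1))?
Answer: Rational(49672, 225) ≈ 220.76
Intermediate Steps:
Mul(Add(-30196, -19476), Pow(Add(-18466, 18241), -1)) = Mul(-49672, Pow(-225, -1)) = Mul(-49672, Rational(-1, 225)) = Rational(49672, 225)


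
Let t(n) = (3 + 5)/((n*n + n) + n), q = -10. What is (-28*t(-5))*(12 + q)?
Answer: -448/15 ≈ -29.867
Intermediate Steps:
t(n) = 8/(n**2 + 2*n) (t(n) = 8/((n**2 + n) + n) = 8/((n + n**2) + n) = 8/(n**2 + 2*n))
(-28*t(-5))*(12 + q) = (-224/((-5)*(2 - 5)))*(12 - 10) = -224*(-1)/(5*(-3))*2 = -224*(-1)*(-1)/(5*3)*2 = -28*8/15*2 = -224/15*2 = -448/15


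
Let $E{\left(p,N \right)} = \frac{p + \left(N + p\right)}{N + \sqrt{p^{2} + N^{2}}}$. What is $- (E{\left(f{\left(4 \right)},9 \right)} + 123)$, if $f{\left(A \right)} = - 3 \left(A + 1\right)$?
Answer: $- \frac{3096}{25} + \frac{7 \sqrt{34}}{25} \approx -122.21$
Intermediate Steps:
$f{\left(A \right)} = -3 - 3 A$ ($f{\left(A \right)} = - 3 \left(1 + A\right) = -3 - 3 A$)
$E{\left(p,N \right)} = \frac{N + 2 p}{N + \sqrt{N^{2} + p^{2}}}$
$- (E{\left(f{\left(4 \right)},9 \right)} + 123) = - (\frac{9 + 2 \left(-3 - 12\right)}{9 + \sqrt{9^{2} + \left(-3 - 12\right)^{2}}} + 123) = - (\frac{9 + 2 \left(-3 - 12\right)}{9 + \sqrt{81 + \left(-3 - 12\right)^{2}}} + 123) = - (\frac{9 + 2 \left(-15\right)}{9 + \sqrt{81 + \left(-15\right)^{2}}} + 123) = - (\frac{9 - 30}{9 + \sqrt{81 + 225}} + 123) = - (\frac{1}{9 + \sqrt{306}} \left(-21\right) + 123) = - (\frac{1}{9 + 3 \sqrt{34}} \left(-21\right) + 123) = - (- \frac{21}{9 + 3 \sqrt{34}} + 123) = - (123 - \frac{21}{9 + 3 \sqrt{34}}) = -123 + \frac{21}{9 + 3 \sqrt{34}}$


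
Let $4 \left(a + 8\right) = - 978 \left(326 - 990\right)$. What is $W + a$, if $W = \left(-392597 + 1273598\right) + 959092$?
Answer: $2002433$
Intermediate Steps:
$W = 1840093$ ($W = 881001 + 959092 = 1840093$)
$a = 162340$ ($a = -8 + \frac{\left(-978\right) \left(326 - 990\right)}{4} = -8 + \frac{\left(-978\right) \left(-664\right)}{4} = -8 + \frac{1}{4} \cdot 649392 = -8 + 162348 = 162340$)
$W + a = 1840093 + 162340 = 2002433$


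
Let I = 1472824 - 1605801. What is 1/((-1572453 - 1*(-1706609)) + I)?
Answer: 1/1179 ≈ 0.00084818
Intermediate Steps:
I = -132977
1/((-1572453 - 1*(-1706609)) + I) = 1/((-1572453 - 1*(-1706609)) - 132977) = 1/((-1572453 + 1706609) - 132977) = 1/(134156 - 132977) = 1/1179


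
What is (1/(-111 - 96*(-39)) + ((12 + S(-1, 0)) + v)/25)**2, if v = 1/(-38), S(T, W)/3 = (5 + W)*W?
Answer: 539979537889/2352757176900 ≈ 0.22951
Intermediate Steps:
S(T, W) = 3*W*(5 + W) (S(T, W) = 3*((5 + W)*W) = 3*(W*(5 + W)) = 3*W*(5 + W))
v = -1/38 ≈ -0.026316
(1/(-111 - 96*(-39)) + ((12 + S(-1, 0)) + v)/25)**2 = (1/(-111 - 96*(-39)) + ((12 + 3*0*(5 + 0)) - 1/38)/25)**2 = (-1/39/(-207) + ((12 + 3*0*5) - 1/38)*(1/25))**2 = (-1/207*(-1/39) + ((12 + 0) - 1/38)*(1/25))**2 = (1/8073 + (12 - 1/38)*(1/25))**2 = (1/8073 + (455/38)*(1/25))**2 = (1/8073 + 91/190)**2 = (734833/1533870)**2 = 539979537889/2352757176900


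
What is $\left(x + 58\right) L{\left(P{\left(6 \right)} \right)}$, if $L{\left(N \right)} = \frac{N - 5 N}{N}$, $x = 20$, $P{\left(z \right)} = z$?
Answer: $-312$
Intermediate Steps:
$L{\left(N \right)} = -4$ ($L{\left(N \right)} = \frac{\left(-4\right) N}{N} = -4$)
$\left(x + 58\right) L{\left(P{\left(6 \right)} \right)} = \left(20 + 58\right) \left(-4\right) = 78 \left(-4\right) = -312$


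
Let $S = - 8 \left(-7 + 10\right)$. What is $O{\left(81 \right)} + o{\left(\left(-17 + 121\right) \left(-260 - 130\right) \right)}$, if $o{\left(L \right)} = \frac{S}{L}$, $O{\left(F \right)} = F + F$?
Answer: $\frac{273781}{1690} \approx 162.0$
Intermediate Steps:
$O{\left(F \right)} = 2 F$
$S = -24$ ($S = \left(-8\right) 3 = -24$)
$o{\left(L \right)} = - \frac{24}{L}$
$O{\left(81 \right)} + o{\left(\left(-17 + 121\right) \left(-260 - 130\right) \right)} = 2 \cdot 81 - \frac{24}{\left(-17 + 121\right) \left(-260 - 130\right)} = 162 - \frac{24}{104 \left(-390\right)} = 162 - \frac{24}{-40560} = 162 - - \frac{1}{1690} = 162 + \frac{1}{1690} = \frac{273781}{1690}$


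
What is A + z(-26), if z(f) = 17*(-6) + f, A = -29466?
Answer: -29594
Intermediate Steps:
z(f) = -102 + f
A + z(-26) = -29466 + (-102 - 26) = -29466 - 128 = -29594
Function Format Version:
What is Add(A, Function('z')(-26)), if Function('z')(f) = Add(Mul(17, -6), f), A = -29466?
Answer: -29594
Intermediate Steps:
Function('z')(f) = Add(-102, f)
Add(A, Function('z')(-26)) = Add(-29466, Add(-102, -26)) = Add(-29466, -128) = -29594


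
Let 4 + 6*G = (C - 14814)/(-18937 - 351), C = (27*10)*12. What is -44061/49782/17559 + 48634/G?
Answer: -819972537757053739/9553863594294 ≈ -85826.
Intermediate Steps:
C = 3240 (C = 270*12 = 3240)
G = -32789/57864 (G = -2/3 + ((3240 - 14814)/(-18937 - 351))/6 = -2/3 + (-11574/(-19288))/6 = -2/3 + (-11574*(-1/19288))/6 = -2/3 + (1/6)*(5787/9644) = -2/3 + 1929/19288 = -32789/57864 ≈ -0.56666)
-44061/49782/17559 + 48634/G = -44061/49782/17559 + 48634/(-32789/57864) = -44061*1/49782*(1/17559) + 48634*(-57864/32789) = -14687/16594*1/17559 - 2814157776/32789 = -14687/291374046 - 2814157776/32789 = -819972537757053739/9553863594294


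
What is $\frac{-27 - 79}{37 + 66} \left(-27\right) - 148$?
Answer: $- \frac{12382}{103} \approx -120.21$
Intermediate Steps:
$\frac{-27 - 79}{37 + 66} \left(-27\right) - 148 = - \frac{106}{103} \left(-27\right) - 148 = \left(-106\right) \frac{1}{103} \left(-27\right) - 148 = \left(- \frac{106}{103}\right) \left(-27\right) - 148 = \frac{2862}{103} - 148 = - \frac{12382}{103}$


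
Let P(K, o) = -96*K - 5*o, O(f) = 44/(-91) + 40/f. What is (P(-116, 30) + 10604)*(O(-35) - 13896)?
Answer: -27304527560/91 ≈ -3.0005e+8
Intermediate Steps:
O(f) = -44/91 + 40/f (O(f) = 44*(-1/91) + 40/f = -44/91 + 40/f)
(P(-116, 30) + 10604)*(O(-35) - 13896) = ((-96*(-116) - 5*30) + 10604)*((-44/91 + 40/(-35)) - 13896) = ((11136 - 150) + 10604)*((-44/91 + 40*(-1/35)) - 13896) = (10986 + 10604)*((-44/91 - 8/7) - 13896) = 21590*(-148/91 - 13896) = 21590*(-1264684/91) = -27304527560/91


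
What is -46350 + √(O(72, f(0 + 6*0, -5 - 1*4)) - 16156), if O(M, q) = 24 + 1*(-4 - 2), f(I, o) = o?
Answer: -46350 + I*√16138 ≈ -46350.0 + 127.04*I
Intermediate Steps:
O(M, q) = 18 (O(M, q) = 24 + 1*(-6) = 24 - 6 = 18)
-46350 + √(O(72, f(0 + 6*0, -5 - 1*4)) - 16156) = -46350 + √(18 - 16156) = -46350 + √(-16138) = -46350 + I*√16138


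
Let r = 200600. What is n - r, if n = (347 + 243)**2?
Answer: 147500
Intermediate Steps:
n = 348100 (n = 590**2 = 348100)
n - r = 348100 - 1*200600 = 348100 - 200600 = 147500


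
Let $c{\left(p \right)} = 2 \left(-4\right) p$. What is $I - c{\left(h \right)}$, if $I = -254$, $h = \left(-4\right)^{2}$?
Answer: $-126$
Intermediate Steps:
$h = 16$
$c{\left(p \right)} = - 8 p$
$I - c{\left(h \right)} = -254 - \left(-8\right) 16 = -254 - -128 = -254 + 128 = -126$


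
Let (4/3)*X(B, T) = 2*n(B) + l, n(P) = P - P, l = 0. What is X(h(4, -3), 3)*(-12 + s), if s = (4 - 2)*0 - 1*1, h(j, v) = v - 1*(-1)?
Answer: 0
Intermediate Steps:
n(P) = 0
h(j, v) = 1 + v (h(j, v) = v + 1 = 1 + v)
X(B, T) = 0 (X(B, T) = 3*(2*0 + 0)/4 = 3*(0 + 0)/4 = (3/4)*0 = 0)
s = -1 (s = 2*0 - 1 = 0 - 1 = -1)
X(h(4, -3), 3)*(-12 + s) = 0*(-12 - 1) = 0*(-13) = 0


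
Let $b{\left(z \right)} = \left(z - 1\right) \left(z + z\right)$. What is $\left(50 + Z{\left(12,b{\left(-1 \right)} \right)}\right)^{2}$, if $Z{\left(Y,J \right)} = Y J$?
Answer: $9604$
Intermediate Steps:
$b{\left(z \right)} = 2 z \left(-1 + z\right)$ ($b{\left(z \right)} = \left(-1 + z\right) 2 z = 2 z \left(-1 + z\right)$)
$Z{\left(Y,J \right)} = J Y$
$\left(50 + Z{\left(12,b{\left(-1 \right)} \right)}\right)^{2} = \left(50 + 2 \left(-1\right) \left(-1 - 1\right) 12\right)^{2} = \left(50 + 2 \left(-1\right) \left(-2\right) 12\right)^{2} = \left(50 + 4 \cdot 12\right)^{2} = \left(50 + 48\right)^{2} = 98^{2} = 9604$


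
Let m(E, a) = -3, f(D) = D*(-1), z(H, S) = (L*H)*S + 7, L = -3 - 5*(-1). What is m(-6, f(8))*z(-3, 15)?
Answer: 249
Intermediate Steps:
L = 2 (L = -3 + 5 = 2)
z(H, S) = 7 + 2*H*S (z(H, S) = (2*H)*S + 7 = 2*H*S + 7 = 7 + 2*H*S)
f(D) = -D
m(-6, f(8))*z(-3, 15) = -3*(7 + 2*(-3)*15) = -3*(7 - 90) = -3*(-83) = 249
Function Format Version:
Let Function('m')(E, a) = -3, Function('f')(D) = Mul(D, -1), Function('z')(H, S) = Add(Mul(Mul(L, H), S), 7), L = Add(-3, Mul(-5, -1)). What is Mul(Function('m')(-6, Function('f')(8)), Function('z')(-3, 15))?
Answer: 249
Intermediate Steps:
L = 2 (L = Add(-3, 5) = 2)
Function('z')(H, S) = Add(7, Mul(2, H, S)) (Function('z')(H, S) = Add(Mul(Mul(2, H), S), 7) = Add(Mul(2, H, S), 7) = Add(7, Mul(2, H, S)))
Function('f')(D) = Mul(-1, D)
Mul(Function('m')(-6, Function('f')(8)), Function('z')(-3, 15)) = Mul(-3, Add(7, Mul(2, -3, 15))) = Mul(-3, Add(7, -90)) = Mul(-3, -83) = 249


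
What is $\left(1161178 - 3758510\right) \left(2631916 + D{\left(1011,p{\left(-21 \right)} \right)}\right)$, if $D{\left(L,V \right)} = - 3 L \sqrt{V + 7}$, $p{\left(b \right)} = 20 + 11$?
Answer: $-6835959648112 + 7877707956 \sqrt{38} \approx -6.7874 \cdot 10^{12}$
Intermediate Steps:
$p{\left(b \right)} = 31$
$D{\left(L,V \right)} = - 3 L \sqrt{7 + V}$
$\left(1161178 - 3758510\right) \left(2631916 + D{\left(1011,p{\left(-21 \right)} \right)}\right) = \left(1161178 - 3758510\right) \left(2631916 - 3033 \sqrt{7 + 31}\right) = - 2597332 \left(2631916 - 3033 \sqrt{38}\right) = -6835959648112 + 7877707956 \sqrt{38}$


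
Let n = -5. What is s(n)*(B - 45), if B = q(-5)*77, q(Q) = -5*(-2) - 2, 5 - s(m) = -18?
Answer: 13133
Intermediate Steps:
s(m) = 23 (s(m) = 5 - 1*(-18) = 5 + 18 = 23)
q(Q) = 8 (q(Q) = 10 - 2 = 8)
B = 616 (B = 8*77 = 616)
s(n)*(B - 45) = 23*(616 - 45) = 23*571 = 13133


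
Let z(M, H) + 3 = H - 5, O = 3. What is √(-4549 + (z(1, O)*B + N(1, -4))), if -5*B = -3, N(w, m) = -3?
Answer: I*√4555 ≈ 67.491*I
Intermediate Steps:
B = ⅗ (B = -⅕*(-3) = ⅗ ≈ 0.60000)
z(M, H) = -8 + H (z(M, H) = -3 + (H - 5) = -3 + (-5 + H) = -8 + H)
√(-4549 + (z(1, O)*B + N(1, -4))) = √(-4549 + ((-8 + 3)*(⅗) - 3)) = √(-4549 + (-5*⅗ - 3)) = √(-4549 + (-3 - 3)) = √(-4549 - 6) = √(-4555) = I*√4555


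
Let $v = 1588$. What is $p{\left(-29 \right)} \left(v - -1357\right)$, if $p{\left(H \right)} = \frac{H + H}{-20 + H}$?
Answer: $\frac{170810}{49} \approx 3485.9$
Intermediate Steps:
$p{\left(H \right)} = \frac{2 H}{-20 + H}$
$p{\left(-29 \right)} \left(v - -1357\right) = 2 \left(-29\right) \frac{1}{-20 - 29} \left(1588 - -1357\right) = 2 \left(-29\right) \frac{1}{-49} \left(1588 + 1357\right) = 2 \left(-29\right) \left(- \frac{1}{49}\right) 2945 = \frac{58}{49} \cdot 2945 = \frac{170810}{49}$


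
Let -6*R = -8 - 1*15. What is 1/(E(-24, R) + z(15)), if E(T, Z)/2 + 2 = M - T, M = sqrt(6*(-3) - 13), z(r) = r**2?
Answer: 269/72485 - 2*I*sqrt(31)/72485 ≈ 0.0037111 - 0.00015363*I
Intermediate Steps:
R = 23/6 (R = -(-8 - 1*15)/6 = -(-8 - 15)/6 = -1/6*(-23) = 23/6 ≈ 3.8333)
M = I*sqrt(31) (M = sqrt(-18 - 13) = sqrt(-31) = I*sqrt(31) ≈ 5.5678*I)
E(T, Z) = -4 - 2*T + 2*I*sqrt(31) (E(T, Z) = -4 + 2*(I*sqrt(31) - T) = -4 + 2*(-T + I*sqrt(31)) = -4 + (-2*T + 2*I*sqrt(31)) = -4 - 2*T + 2*I*sqrt(31))
1/(E(-24, R) + z(15)) = 1/((-4 - 2*(-24) + 2*I*sqrt(31)) + 15**2) = 1/((-4 + 48 + 2*I*sqrt(31)) + 225) = 1/((44 + 2*I*sqrt(31)) + 225) = 1/(269 + 2*I*sqrt(31))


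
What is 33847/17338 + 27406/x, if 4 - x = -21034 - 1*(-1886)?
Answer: 280850743/83014344 ≈ 3.3832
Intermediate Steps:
x = 19152 (x = 4 - (-21034 - 1*(-1886)) = 4 - (-21034 + 1886) = 4 - 1*(-19148) = 4 + 19148 = 19152)
33847/17338 + 27406/x = 33847/17338 + 27406/19152 = 33847*(1/17338) + 27406*(1/19152) = 33847/17338 + 13703/9576 = 280850743/83014344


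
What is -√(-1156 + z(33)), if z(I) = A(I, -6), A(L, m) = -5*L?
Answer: -I*√1321 ≈ -36.346*I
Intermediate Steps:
z(I) = -5*I
-√(-1156 + z(33)) = -√(-1156 - 5*33) = -√(-1156 - 165) = -√(-1321) = -I*√1321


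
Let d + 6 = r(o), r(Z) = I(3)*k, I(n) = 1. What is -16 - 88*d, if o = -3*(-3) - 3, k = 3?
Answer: 248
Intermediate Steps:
o = 6 (o = 9 - 3 = 6)
r(Z) = 3 (r(Z) = 1*3 = 3)
d = -3 (d = -6 + 3 = -3)
-16 - 88*d = -16 - 88*(-3) = -16 + 264 = 248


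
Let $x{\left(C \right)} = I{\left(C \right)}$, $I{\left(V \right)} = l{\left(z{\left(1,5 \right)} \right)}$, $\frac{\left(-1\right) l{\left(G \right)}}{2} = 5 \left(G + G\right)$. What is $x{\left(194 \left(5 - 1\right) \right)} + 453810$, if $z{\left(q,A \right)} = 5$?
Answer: $453710$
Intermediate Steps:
$l{\left(G \right)} = - 20 G$ ($l{\left(G \right)} = - 2 \cdot 5 \left(G + G\right) = - 2 \cdot 5 \cdot 2 G = - 2 \cdot 10 G = - 20 G$)
$I{\left(V \right)} = -100$ ($I{\left(V \right)} = \left(-20\right) 5 = -100$)
$x{\left(C \right)} = -100$
$x{\left(194 \left(5 - 1\right) \right)} + 453810 = -100 + 453810 = 453710$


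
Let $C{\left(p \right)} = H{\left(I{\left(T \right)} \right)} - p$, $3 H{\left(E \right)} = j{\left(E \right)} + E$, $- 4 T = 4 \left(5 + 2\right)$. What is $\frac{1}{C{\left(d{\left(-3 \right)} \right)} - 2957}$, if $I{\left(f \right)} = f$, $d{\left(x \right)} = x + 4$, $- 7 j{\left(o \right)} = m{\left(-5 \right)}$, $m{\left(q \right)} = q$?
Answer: $- \frac{21}{62162} \approx -0.00033783$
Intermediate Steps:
$j{\left(o \right)} = \frac{5}{7}$ ($j{\left(o \right)} = \left(- \frac{1}{7}\right) \left(-5\right) = \frac{5}{7}$)
$T = -7$ ($T = - \frac{4 \left(5 + 2\right)}{4} = - \frac{4 \cdot 7}{4} = \left(- \frac{1}{4}\right) 28 = -7$)
$d{\left(x \right)} = 4 + x$
$H{\left(E \right)} = \frac{5}{21} + \frac{E}{3}$ ($H{\left(E \right)} = \frac{\frac{5}{7} + E}{3} = \frac{5}{21} + \frac{E}{3}$)
$C{\left(p \right)} = - \frac{44}{21} - p$ ($C{\left(p \right)} = \left(\frac{5}{21} + \frac{1}{3} \left(-7\right)\right) - p = \left(\frac{5}{21} - \frac{7}{3}\right) - p = - \frac{44}{21} - p$)
$\frac{1}{C{\left(d{\left(-3 \right)} \right)} - 2957} = \frac{1}{\left(- \frac{44}{21} - \left(4 - 3\right)\right) - 2957} = \frac{1}{\left(- \frac{44}{21} - 1\right) - 2957} = \frac{1}{- \frac{65}{21} - 2957} = \frac{1}{- \frac{62162}{21}} = - \frac{21}{62162}$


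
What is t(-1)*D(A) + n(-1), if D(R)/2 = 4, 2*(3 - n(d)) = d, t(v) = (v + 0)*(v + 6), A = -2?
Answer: -73/2 ≈ -36.500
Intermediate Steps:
t(v) = v*(6 + v)
n(d) = 3 - d/2
D(R) = 8 (D(R) = 2*4 = 8)
t(-1)*D(A) + n(-1) = -(6 - 1)*8 + (3 - ½*(-1)) = -1*5*8 + (3 + ½) = -5*8 + 7/2 = -40 + 7/2 = -73/2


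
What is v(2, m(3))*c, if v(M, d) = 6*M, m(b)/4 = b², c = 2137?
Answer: 25644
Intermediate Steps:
m(b) = 4*b²
v(2, m(3))*c = (6*2)*2137 = 12*2137 = 25644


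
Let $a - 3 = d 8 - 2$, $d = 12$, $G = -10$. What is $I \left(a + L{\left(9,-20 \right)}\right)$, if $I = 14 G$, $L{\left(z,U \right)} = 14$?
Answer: $-15540$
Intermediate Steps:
$I = -140$ ($I = 14 \left(-10\right) = -140$)
$a = 97$ ($a = 3 + \left(12 \cdot 8 - 2\right) = 3 + \left(96 - 2\right) = 3 + 94 = 97$)
$I \left(a + L{\left(9,-20 \right)}\right) = - 140 \left(97 + 14\right) = \left(-140\right) 111 = -15540$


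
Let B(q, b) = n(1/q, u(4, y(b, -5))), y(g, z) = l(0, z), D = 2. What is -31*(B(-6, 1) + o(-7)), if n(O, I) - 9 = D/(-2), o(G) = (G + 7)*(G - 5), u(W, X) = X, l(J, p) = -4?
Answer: -248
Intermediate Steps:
y(g, z) = -4
o(G) = (-5 + G)*(7 + G) (o(G) = (7 + G)*(-5 + G) = (-5 + G)*(7 + G))
n(O, I) = 8 (n(O, I) = 9 + 2/(-2) = 9 + 2*(-½) = 9 - 1 = 8)
B(q, b) = 8
-31*(B(-6, 1) + o(-7)) = -31*(8 + (-35 + (-7)² + 2*(-7))) = -31*(8 + (-35 + 49 - 14)) = -31*(8 + 0) = -31*8 = -248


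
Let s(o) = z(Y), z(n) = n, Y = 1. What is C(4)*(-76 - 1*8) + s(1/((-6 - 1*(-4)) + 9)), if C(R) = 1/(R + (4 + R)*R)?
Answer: -4/3 ≈ -1.3333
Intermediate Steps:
C(R) = 1/(R + R*(4 + R))
s(o) = 1
C(4)*(-76 - 1*8) + s(1/((-6 - 1*(-4)) + 9)) = (1/(4*(5 + 4)))*(-76 - 1*8) + 1 = ((¼)/9)*(-76 - 8) + 1 = ((¼)*(⅑))*(-84) + 1 = (1/36)*(-84) + 1 = -7/3 + 1 = -4/3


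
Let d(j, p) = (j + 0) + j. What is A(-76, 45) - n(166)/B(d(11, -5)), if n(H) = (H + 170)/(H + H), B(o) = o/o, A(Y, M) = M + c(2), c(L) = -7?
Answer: 3070/83 ≈ 36.988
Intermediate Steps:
A(Y, M) = -7 + M (A(Y, M) = M - 7 = -7 + M)
d(j, p) = 2*j (d(j, p) = j + j = 2*j)
B(o) = 1
n(H) = (170 + H)/(2*H) (n(H) = (170 + H)/((2*H)) = (170 + H)*(1/(2*H)) = (170 + H)/(2*H))
A(-76, 45) - n(166)/B(d(11, -5)) = (-7 + 45) - (1/2)*(170 + 166)/166/1 = 38 - (1/2)*(1/166)*336 = 38 - 84/83 = 3070/83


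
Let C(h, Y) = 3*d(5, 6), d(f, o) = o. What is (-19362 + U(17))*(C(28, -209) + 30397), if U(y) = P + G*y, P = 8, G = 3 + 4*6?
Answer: -574691425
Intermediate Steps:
G = 27 (G = 3 + 24 = 27)
U(y) = 8 + 27*y
C(h, Y) = 18 (C(h, Y) = 3*6 = 18)
(-19362 + U(17))*(C(28, -209) + 30397) = (-19362 + (8 + 27*17))*(18 + 30397) = (-19362 + (8 + 459))*30415 = (-19362 + 467)*30415 = -18895*30415 = -574691425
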